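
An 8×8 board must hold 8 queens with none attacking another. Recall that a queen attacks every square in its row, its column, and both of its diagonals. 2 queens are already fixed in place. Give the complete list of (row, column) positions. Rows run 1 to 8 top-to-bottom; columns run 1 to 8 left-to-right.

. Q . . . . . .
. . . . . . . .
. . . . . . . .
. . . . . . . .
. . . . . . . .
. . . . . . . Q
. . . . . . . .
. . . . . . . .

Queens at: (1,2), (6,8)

Row 2: attacked by (1,2)→{1,2,3}; (6,8)→{4,8}. Safe: 5, 6, 7. Place at column 5.
Row 3: attacked by (1,2)→{2,4}; (2,5)→{4,5,6}; (6,8)→{5,8}. Safe: 1, 3, 7. Place at column 7.
Row 4: attacked by (1,2)→{2,5}; (2,5)→{3,5,7}; (3,7)→{6,7,8}; (6,8)→{6,8}. Safe: 1, 4. Place at column 4.
Row 5: attacked by (1,2)→{2,6}; (2,5)→{2,5,8}; (3,7)→{5,7}; (4,4)→{3,4,5}; (6,8)→{7,8}. Safe: 1. Place at column 1.
Row 7: attacked by (1,2)→{2,8}; (2,5)→{5}; (3,7)→{3,7}; (4,4)→{1,4,7}; (5,1)→{1,3}; (6,8)→{7,8}. Safe: 6. Place at column 6.
Row 8: attacked by (1,2)→{2}; (2,5)→{5}; (3,7)→{2,7}; (4,4)→{4,8}; (5,1)→{1,4}; (6,8)→{6,8}; (7,6)→{5,6,7}. Safe: 3. Place at column 3.
Columns [2, 5, 7, 4, 1, 8, 6, 3], r−c [-1, -3, -4, 0, 4, -2, 1, 5], r+c [3, 7, 10, 8, 6, 14, 13, 11] are all distinct, so no two queens attack.

(1,2) (2,5) (3,7) (4,4) (5,1) (6,8) (7,6) (8,3)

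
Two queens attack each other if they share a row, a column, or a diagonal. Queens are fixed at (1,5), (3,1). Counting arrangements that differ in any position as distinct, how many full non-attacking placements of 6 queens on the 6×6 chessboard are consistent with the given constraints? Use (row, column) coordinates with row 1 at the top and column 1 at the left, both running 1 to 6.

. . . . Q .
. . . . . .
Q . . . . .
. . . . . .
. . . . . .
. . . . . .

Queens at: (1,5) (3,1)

Branch on row 2: col 3 → 1.
Sum: 1 = 1.

1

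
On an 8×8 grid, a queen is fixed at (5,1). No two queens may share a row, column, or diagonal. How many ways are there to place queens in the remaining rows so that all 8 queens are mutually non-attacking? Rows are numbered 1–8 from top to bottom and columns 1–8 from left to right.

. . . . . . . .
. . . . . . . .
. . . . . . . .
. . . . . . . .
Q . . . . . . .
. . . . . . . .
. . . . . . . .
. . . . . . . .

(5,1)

18

Branch on row 1: col 2 → 3; col 3 → 4; col 4 → 5; col 6 → 4; col 7 → 1; col 8 → 1.
Sum: 3 + 4 + 5 + 4 + 1 + 1 = 18.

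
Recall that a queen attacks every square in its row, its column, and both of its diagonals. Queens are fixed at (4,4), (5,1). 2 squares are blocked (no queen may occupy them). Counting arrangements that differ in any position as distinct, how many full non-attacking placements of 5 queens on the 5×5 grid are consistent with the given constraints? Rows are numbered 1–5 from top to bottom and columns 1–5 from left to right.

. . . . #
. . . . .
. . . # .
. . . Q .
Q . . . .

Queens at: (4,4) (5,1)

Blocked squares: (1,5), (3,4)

1

Branch on row 1: col 2 → 0; col 3 → 1.
Sum: 0 + 1 = 1.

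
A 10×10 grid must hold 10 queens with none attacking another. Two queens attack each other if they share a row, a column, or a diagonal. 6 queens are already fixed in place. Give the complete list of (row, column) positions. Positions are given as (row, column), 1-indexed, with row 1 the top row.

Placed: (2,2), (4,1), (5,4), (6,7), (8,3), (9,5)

Row 1: attacked by (2,2)→{1,2,3}; (4,1)→{1,4}; (5,4)→{4,8}; (6,7)→{2,7}; (8,3)→{3,10}; (9,5)→{5}. Safe: 6, 9. Place at column 6.
Row 3: attacked by (1,6)→{4,6,8}; (2,2)→{1,2,3}; (4,1)→{1,2}; (5,4)→{2,4,6}; (6,7)→{4,7,10}; (8,3)→{3,8}; (9,5)→{5}. Safe: 9. Place at column 9.
Row 7: attacked by (1,6)→{6}; (2,2)→{2,7}; (3,9)→{5,9}; (4,1)→{1,4}; (5,4)→{2,4,6}; (6,7)→{6,7,8}; (8,3)→{2,3,4}; (9,5)→{3,5,7}. Safe: 10. Place at column 10.
Row 10: attacked by (1,6)→{6}; (2,2)→{2,10}; (3,9)→{2,9}; (4,1)→{1,7}; (5,4)→{4,9}; (6,7)→{3,7}; (7,10)→{7,10}; (8,3)→{1,3,5}; (9,5)→{4,5,6}. Safe: 8. Place at column 8.
Columns [6, 2, 9, 1, 4, 7, 10, 3, 5, 8], r−c [-5, 0, -6, 3, 1, -1, -3, 5, 4, 2], r+c [7, 4, 12, 5, 9, 13, 17, 11, 14, 18] are all distinct, so no two queens attack.

(1,6) (2,2) (3,9) (4,1) (5,4) (6,7) (7,10) (8,3) (9,5) (10,8)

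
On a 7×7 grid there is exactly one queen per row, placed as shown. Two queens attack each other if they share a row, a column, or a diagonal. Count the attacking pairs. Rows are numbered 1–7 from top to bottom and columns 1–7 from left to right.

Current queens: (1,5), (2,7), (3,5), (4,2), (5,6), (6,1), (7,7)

3

Same column: (1,5)–(3,5) (column 5); (2,7)–(7,7) (column 7).
Same diagonal: (1,5)–(4,2) (|1−4| = |5−2| = 3).
Total attacking pairs: 3.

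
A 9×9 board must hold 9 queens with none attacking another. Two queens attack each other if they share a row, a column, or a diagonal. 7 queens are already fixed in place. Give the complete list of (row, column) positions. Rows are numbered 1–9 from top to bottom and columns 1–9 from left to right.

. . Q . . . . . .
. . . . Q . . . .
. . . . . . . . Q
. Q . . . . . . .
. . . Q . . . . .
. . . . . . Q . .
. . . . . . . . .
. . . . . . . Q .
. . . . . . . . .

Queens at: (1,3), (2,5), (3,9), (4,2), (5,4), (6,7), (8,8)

(1,3) (2,5) (3,9) (4,2) (5,4) (6,7) (7,1) (8,8) (9,6)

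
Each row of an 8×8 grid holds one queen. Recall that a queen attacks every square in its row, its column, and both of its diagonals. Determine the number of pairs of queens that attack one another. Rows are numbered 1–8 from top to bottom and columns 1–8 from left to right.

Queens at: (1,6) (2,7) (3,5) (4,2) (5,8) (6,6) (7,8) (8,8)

6

Same column: (1,6)–(6,6) (column 6); (5,8)–(7,8) (column 8); (5,8)–(8,8) (column 8); (7,8)–(8,8) (column 8).
Same diagonal: (1,6)–(2,7) (|1−2| = |6−7| = 1); (6,6)–(8,8) (|6−8| = |6−8| = 2).
Total attacking pairs: 6.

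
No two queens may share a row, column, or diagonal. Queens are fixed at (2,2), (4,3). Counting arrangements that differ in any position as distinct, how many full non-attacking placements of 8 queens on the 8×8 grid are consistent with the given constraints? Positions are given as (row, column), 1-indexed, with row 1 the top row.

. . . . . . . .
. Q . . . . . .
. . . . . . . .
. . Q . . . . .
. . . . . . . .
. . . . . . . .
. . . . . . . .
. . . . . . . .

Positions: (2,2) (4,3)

Branch on row 1: col 4 → 2; col 5 → 0; col 7 → 1; col 8 → 1.
Sum: 2 + 0 + 1 + 1 = 4.

4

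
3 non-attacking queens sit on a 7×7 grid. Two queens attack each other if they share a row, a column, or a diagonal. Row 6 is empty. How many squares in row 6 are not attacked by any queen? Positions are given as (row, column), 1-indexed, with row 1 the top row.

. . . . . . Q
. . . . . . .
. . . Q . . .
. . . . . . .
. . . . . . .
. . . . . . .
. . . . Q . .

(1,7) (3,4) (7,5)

1

(1,7) attacks row 6 at column 7 and diagonals 2.
(3,4) attacks row 6 at column 4 and diagonals 1, 7.
(7,5) attacks row 6 at column 5 and diagonals 4, 6.
Attacked columns: {1, 2, 4, 5, 6, 7}. Safe: {3}.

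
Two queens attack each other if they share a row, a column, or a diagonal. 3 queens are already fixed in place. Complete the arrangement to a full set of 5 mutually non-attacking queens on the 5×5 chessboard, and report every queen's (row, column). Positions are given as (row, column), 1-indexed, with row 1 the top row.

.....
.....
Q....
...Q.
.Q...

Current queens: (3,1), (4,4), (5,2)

(1,5) (2,3) (3,1) (4,4) (5,2)

Row 1: attacked by (3,1)→{1,3}; (4,4)→{1,4}; (5,2)→{2}. Safe: 5. Place at column 5.
Row 2: attacked by (1,5)→{4,5}; (3,1)→{1,2}; (4,4)→{2,4}; (5,2)→{2,5}. Safe: 3. Place at column 3.
Columns [5, 3, 1, 4, 2], r−c [-4, -1, 2, 0, 3], r+c [6, 5, 4, 8, 7] are all distinct, so no two queens attack.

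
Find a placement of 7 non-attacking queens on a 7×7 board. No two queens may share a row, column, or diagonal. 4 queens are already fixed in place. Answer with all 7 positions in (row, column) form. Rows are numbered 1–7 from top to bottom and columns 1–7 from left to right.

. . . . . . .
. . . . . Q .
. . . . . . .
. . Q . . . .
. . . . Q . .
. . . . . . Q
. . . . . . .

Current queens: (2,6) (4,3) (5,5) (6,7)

Row 1: attacked by (2,6)→{5,6,7}; (4,3)→{3,6}; (5,5)→{1,5}; (6,7)→{2,7}. Safe: 4. Place at column 4.
Row 3: attacked by (1,4)→{2,4,6}; (2,6)→{5,6,7}; (4,3)→{2,3,4}; (5,5)→{3,5,7}; (6,7)→{4,7}. Safe: 1. Place at column 1.
Row 7: attacked by (1,4)→{4}; (2,6)→{1,6}; (3,1)→{1,5}; (4,3)→{3,6}; (5,5)→{3,5,7}; (6,7)→{6,7}. Safe: 2. Place at column 2.
Columns [4, 6, 1, 3, 5, 7, 2], r−c [-3, -4, 2, 1, 0, -1, 5], r+c [5, 8, 4, 7, 10, 13, 9] are all distinct, so no two queens attack.

(1,4) (2,6) (3,1) (4,3) (5,5) (6,7) (7,2)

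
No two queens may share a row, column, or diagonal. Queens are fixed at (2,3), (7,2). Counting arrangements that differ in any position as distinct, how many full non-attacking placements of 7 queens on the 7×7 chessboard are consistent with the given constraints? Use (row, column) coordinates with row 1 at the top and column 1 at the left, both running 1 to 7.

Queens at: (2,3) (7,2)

Branch on row 1: col 1 → 0; col 5 → 0; col 6 → 3; col 7 → 0.
Sum: 0 + 0 + 3 + 0 = 3.

3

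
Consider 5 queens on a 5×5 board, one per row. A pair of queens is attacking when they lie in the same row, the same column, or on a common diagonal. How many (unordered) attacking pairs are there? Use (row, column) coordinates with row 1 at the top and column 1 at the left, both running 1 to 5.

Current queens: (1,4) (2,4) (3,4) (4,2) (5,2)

6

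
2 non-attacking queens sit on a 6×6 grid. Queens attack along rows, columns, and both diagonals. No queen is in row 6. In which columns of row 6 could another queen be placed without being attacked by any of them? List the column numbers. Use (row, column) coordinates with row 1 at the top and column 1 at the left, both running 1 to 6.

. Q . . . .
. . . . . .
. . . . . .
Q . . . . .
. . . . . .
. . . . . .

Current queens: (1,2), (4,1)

columns 4, 5, 6

(1,2) attacks row 6 at column 2.
(4,1) attacks row 6 at column 1 and diagonals 3.
Attacked columns: {1, 2, 3}. Safe: {4, 5, 6}.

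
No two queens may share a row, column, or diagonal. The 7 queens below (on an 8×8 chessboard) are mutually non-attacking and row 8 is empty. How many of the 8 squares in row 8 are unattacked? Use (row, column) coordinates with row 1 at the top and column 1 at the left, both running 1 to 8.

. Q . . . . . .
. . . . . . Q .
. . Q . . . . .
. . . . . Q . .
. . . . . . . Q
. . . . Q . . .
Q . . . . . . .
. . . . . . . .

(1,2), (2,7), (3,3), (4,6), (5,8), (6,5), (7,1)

(1,2) attacks row 8 at column 2.
(2,7) attacks row 8 at column 7 and diagonals 1.
(3,3) attacks row 8 at column 3 and diagonals 8.
(4,6) attacks row 8 at column 6 and diagonals 2.
(5,8) attacks row 8 at column 8 and diagonals 5.
(6,5) attacks row 8 at column 5 and diagonals 3, 7.
(7,1) attacks row 8 at column 1 and diagonals 2.
Attacked columns: {1, 2, 3, 5, 6, 7, 8}. Safe: {4}.

1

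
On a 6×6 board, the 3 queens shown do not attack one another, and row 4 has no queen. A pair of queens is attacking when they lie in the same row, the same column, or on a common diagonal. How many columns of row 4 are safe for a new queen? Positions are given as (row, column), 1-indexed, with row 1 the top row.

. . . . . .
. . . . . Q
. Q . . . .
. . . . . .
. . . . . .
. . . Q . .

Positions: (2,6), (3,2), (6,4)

(2,6) attacks row 4 at column 6 and diagonals 4.
(3,2) attacks row 4 at column 2 and diagonals 1, 3.
(6,4) attacks row 4 at column 4 and diagonals 2, 6.
Attacked columns: {1, 2, 3, 4, 6}. Safe: {5}.

1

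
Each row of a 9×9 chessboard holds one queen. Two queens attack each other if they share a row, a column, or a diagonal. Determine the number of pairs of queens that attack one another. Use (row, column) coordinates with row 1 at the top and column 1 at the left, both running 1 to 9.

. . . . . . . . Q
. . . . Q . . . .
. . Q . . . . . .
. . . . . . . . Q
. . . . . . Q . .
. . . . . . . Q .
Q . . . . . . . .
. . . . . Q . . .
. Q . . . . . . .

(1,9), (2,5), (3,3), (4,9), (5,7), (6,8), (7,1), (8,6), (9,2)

3

Same column: (1,9)–(4,9) (column 9).
Same diagonal: (5,7)–(6,8) (|5−6| = |7−8| = 1); (6,8)–(8,6) (|6−8| = |8−6| = 2).
Total attacking pairs: 3.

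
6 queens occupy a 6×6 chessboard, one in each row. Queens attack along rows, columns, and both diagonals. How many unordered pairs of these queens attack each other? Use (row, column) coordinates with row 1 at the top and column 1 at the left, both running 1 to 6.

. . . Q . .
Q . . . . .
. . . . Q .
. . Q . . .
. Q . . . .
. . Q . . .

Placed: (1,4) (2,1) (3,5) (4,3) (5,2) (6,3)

Same column: (4,3)–(6,3) (column 3).
Same diagonal: (2,1)–(4,3) (|2−4| = |1−3| = 2); (4,3)–(5,2) (|4−5| = |3−2| = 1); (5,2)–(6,3) (|5−6| = |2−3| = 1).
Total attacking pairs: 4.

4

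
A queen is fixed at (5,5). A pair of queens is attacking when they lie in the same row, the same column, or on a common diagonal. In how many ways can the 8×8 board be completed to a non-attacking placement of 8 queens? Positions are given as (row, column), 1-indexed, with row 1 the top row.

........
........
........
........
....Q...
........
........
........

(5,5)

8

Branch on row 1: col 2 → 0; col 3 → 3; col 4 → 1; col 6 → 3; col 7 → 1; col 8 → 0.
Sum: 0 + 3 + 1 + 3 + 1 + 0 = 8.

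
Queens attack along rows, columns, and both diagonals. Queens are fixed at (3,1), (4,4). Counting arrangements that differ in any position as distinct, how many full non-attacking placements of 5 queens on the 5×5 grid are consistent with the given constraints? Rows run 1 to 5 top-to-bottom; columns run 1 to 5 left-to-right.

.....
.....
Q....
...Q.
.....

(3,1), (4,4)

1

Branch on row 1: col 2 → 0; col 5 → 1.
Sum: 0 + 1 = 1.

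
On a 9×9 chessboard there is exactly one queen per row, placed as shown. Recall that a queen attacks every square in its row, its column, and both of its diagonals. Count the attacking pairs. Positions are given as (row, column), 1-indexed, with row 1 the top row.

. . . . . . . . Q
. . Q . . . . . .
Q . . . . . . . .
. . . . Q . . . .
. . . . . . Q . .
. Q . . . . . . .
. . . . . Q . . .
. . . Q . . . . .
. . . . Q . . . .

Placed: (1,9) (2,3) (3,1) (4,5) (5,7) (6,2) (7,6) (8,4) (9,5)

Same column: (4,5)–(9,5) (column 5).
Same diagonal: (2,3)–(4,5) (|2−4| = |3−5| = 2); (5,7)–(8,4) (|5−8| = |7−4| = 3); (6,2)–(8,4) (|6−8| = |2−4| = 2); (6,2)–(9,5) (|6−9| = |2−5| = 3); (8,4)–(9,5) (|8−9| = |4−5| = 1).
Total attacking pairs: 6.

6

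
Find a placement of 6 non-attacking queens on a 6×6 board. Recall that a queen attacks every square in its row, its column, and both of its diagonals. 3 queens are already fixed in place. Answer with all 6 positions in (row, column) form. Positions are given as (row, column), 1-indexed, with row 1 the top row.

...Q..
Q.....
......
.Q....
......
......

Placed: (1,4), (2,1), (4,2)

Row 3: attacked by (1,4)→{2,4,6}; (2,1)→{1,2}; (4,2)→{1,2,3}. Safe: 5. Place at column 5.
Row 5: attacked by (1,4)→{4}; (2,1)→{1,4}; (3,5)→{3,5}; (4,2)→{1,2,3}. Safe: 6. Place at column 6.
Row 6: attacked by (1,4)→{4}; (2,1)→{1,5}; (3,5)→{2,5}; (4,2)→{2,4}; (5,6)→{5,6}. Safe: 3. Place at column 3.
Columns [4, 1, 5, 2, 6, 3], r−c [-3, 1, -2, 2, -1, 3], r+c [5, 3, 8, 6, 11, 9] are all distinct, so no two queens attack.

(1,4) (2,1) (3,5) (4,2) (5,6) (6,3)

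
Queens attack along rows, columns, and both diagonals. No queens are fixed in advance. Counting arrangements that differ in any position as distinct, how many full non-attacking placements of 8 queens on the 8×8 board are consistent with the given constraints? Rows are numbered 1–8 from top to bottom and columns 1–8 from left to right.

92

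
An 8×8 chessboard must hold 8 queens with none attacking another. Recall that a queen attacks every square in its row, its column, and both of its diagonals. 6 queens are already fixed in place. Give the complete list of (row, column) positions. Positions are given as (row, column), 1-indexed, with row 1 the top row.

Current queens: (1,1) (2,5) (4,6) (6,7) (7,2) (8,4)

Row 3: attacked by (1,1)→{1,3}; (2,5)→{4,5,6}; (4,6)→{5,6,7}; (6,7)→{4,7}; (7,2)→{2,6}; (8,4)→{4}. Safe: 8. Place at column 8.
Row 5: attacked by (1,1)→{1,5}; (2,5)→{2,5,8}; (3,8)→{6,8}; (4,6)→{5,6,7}; (6,7)→{6,7,8}; (7,2)→{2,4}; (8,4)→{1,4,7}. Safe: 3. Place at column 3.
Columns [1, 5, 8, 6, 3, 7, 2, 4], r−c [0, -3, -5, -2, 2, -1, 5, 4], r+c [2, 7, 11, 10, 8, 13, 9, 12] are all distinct, so no two queens attack.

(1,1) (2,5) (3,8) (4,6) (5,3) (6,7) (7,2) (8,4)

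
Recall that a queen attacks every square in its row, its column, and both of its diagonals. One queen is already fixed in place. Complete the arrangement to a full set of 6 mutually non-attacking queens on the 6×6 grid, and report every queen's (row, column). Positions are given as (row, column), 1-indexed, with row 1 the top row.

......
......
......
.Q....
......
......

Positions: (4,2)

(1,4) (2,1) (3,5) (4,2) (5,6) (6,3)

Row 1: attacked by (4,2)→{2,5}. Safe: 1, 3, 4, 6. Place at column 4.
Row 2: attacked by (1,4)→{3,4,5}; (4,2)→{2,4}. Safe: 1, 6. Place at column 1.
Row 3: attacked by (1,4)→{2,4,6}; (2,1)→{1,2}; (4,2)→{1,2,3}. Safe: 5. Place at column 5.
Row 5: attacked by (1,4)→{4}; (2,1)→{1,4}; (3,5)→{3,5}; (4,2)→{1,2,3}. Safe: 6. Place at column 6.
Row 6: attacked by (1,4)→{4}; (2,1)→{1,5}; (3,5)→{2,5}; (4,2)→{2,4}; (5,6)→{5,6}. Safe: 3. Place at column 3.
Columns [4, 1, 5, 2, 6, 3], r−c [-3, 1, -2, 2, -1, 3], r+c [5, 3, 8, 6, 11, 9] are all distinct, so no two queens attack.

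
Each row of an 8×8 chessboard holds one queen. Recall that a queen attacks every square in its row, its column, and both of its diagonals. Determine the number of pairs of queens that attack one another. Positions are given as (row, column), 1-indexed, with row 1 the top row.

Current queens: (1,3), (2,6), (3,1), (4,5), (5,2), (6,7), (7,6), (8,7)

6

Same column: (2,6)–(7,6) (column 6); (6,7)–(8,7) (column 7).
Same diagonal: (1,3)–(3,1) (|1−3| = |3−1| = 2); (4,5)–(6,7) (|4−6| = |5−7| = 2); (6,7)–(7,6) (|6−7| = |7−6| = 1); (7,6)–(8,7) (|7−8| = |6−7| = 1).
Total attacking pairs: 6.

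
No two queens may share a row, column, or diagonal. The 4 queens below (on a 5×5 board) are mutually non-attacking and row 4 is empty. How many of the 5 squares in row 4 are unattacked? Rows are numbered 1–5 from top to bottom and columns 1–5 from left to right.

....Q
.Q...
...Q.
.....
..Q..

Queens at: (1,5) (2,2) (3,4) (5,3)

1

(1,5) attacks row 4 at column 5 and diagonals 2.
(2,2) attacks row 4 at column 2 and diagonals 4.
(3,4) attacks row 4 at column 4 and diagonals 3, 5.
(5,3) attacks row 4 at column 3 and diagonals 2, 4.
Attacked columns: {2, 3, 4, 5}. Safe: {1}.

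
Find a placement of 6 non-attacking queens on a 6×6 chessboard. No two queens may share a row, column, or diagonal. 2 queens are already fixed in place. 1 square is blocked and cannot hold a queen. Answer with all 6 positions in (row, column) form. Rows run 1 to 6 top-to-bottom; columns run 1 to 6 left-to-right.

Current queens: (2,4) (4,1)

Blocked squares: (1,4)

Row 1: attacked by (2,4)→{3,4,5}; (4,1)→{1,4}. Blocked: 4. Safe: 2, 6. Place at column 2.
Row 3: attacked by (1,2)→{2,4}; (2,4)→{3,4,5}; (4,1)→{1,2}. Safe: 6. Place at column 6.
Row 5: attacked by (1,2)→{2,6}; (2,4)→{1,4}; (3,6)→{4,6}; (4,1)→{1,2}. Safe: 3, 5. Place at column 3.
Row 6: attacked by (1,2)→{2}; (2,4)→{4}; (3,6)→{3,6}; (4,1)→{1,3}; (5,3)→{2,3,4}. Safe: 5. Place at column 5.
Columns [2, 4, 6, 1, 3, 5], r−c [-1, -2, -3, 3, 2, 1], r+c [3, 6, 9, 5, 8, 11] are all distinct, so no two queens attack.

(1,2) (2,4) (3,6) (4,1) (5,3) (6,5)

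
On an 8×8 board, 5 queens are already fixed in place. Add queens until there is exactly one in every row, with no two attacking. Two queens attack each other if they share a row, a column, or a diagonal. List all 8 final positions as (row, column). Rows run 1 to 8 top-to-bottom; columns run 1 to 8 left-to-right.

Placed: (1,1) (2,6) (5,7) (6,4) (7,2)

(1,1) (2,6) (3,8) (4,3) (5,7) (6,4) (7,2) (8,5)

Row 3: attacked by (1,1)→{1,3}; (2,6)→{5,6,7}; (5,7)→{5,7}; (6,4)→{1,4,7}; (7,2)→{2,6}. Safe: 8. Place at column 8.
Row 4: attacked by (1,1)→{1,4}; (2,6)→{4,6,8}; (3,8)→{7,8}; (5,7)→{6,7,8}; (6,4)→{2,4,6}; (7,2)→{2,5}. Safe: 3. Place at column 3.
Row 8: attacked by (1,1)→{1,8}; (2,6)→{6}; (3,8)→{3,8}; (4,3)→{3,7}; (5,7)→{4,7}; (6,4)→{2,4,6}; (7,2)→{1,2,3}. Safe: 5. Place at column 5.
Columns [1, 6, 8, 3, 7, 4, 2, 5], r−c [0, -4, -5, 1, -2, 2, 5, 3], r+c [2, 8, 11, 7, 12, 10, 9, 13] are all distinct, so no two queens attack.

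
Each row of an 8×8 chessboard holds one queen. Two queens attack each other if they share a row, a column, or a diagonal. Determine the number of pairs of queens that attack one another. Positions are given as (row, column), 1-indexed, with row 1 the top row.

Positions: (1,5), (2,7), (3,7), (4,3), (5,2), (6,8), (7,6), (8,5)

Same column: (1,5)–(8,5) (column 5); (2,7)–(3,7) (column 7).
Same diagonal: (1,5)–(3,7) (|1−3| = |5−7| = 2); (4,3)–(5,2) (|4−5| = |3−2| = 1); (4,3)–(7,6) (|4−7| = |3−6| = 3); (5,2)–(8,5) (|5−8| = |2−5| = 3); (7,6)–(8,5) (|7−8| = |6−5| = 1).
Total attacking pairs: 7.

7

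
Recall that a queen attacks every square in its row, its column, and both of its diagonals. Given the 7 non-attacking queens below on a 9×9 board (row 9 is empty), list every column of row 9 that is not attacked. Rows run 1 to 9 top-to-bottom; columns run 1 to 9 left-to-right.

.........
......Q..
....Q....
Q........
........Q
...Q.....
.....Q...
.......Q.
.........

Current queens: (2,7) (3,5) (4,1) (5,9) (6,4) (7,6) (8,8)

columns 2, 3

(2,7) attacks row 9 at column 7.
(3,5) attacks row 9 at column 5.
(4,1) attacks row 9 at column 1 and diagonals 6.
(5,9) attacks row 9 at column 9 and diagonals 5.
(6,4) attacks row 9 at column 4 and diagonals 1, 7.
(7,6) attacks row 9 at column 6 and diagonals 4, 8.
(8,8) attacks row 9 at column 8 and diagonals 7, 9.
Attacked columns: {1, 4, 5, 6, 7, 8, 9}. Safe: {2, 3}.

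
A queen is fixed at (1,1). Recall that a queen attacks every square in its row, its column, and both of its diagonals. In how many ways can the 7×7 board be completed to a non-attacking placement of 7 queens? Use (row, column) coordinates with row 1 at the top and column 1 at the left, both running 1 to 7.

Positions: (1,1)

4

Branch on row 2: col 3 → 1; col 4 → 1; col 5 → 1; col 6 → 1; col 7 → 0.
Sum: 1 + 1 + 1 + 1 + 0 = 4.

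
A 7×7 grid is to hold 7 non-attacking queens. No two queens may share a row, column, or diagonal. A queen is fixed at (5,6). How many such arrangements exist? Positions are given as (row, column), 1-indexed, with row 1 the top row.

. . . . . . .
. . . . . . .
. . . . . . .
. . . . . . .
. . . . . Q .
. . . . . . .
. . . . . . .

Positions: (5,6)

6

Branch on row 1: col 1 → 1; col 3 → 1; col 4 → 2; col 5 → 1; col 7 → 1.
Sum: 1 + 1 + 2 + 1 + 1 = 6.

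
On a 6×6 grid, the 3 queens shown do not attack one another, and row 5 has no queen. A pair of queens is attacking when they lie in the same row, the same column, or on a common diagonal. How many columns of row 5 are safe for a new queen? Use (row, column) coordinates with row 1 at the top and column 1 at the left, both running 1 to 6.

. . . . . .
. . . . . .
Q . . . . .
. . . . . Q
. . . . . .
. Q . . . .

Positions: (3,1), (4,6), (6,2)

1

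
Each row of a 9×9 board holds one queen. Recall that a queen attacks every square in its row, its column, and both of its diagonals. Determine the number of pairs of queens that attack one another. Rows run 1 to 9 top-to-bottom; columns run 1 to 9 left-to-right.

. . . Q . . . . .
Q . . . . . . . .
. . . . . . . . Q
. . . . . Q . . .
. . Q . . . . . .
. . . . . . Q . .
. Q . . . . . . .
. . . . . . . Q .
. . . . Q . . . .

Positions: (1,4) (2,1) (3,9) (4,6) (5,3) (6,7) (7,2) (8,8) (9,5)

0

All columns are distinct and no two queens satisfy |Δrow| = |Δcol|, so no pair attacks.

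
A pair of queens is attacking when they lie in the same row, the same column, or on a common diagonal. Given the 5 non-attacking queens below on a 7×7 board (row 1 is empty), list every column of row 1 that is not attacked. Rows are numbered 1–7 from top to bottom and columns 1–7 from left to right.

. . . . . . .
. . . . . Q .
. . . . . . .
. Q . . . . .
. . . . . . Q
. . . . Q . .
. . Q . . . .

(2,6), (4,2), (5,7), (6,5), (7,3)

(2,6) attacks row 1 at column 6 and diagonals 5, 7.
(4,2) attacks row 1 at column 2 and diagonals 5.
(5,7) attacks row 1 at column 7 and diagonals 3.
(6,5) attacks row 1 at column 5.
(7,3) attacks row 1 at column 3.
Attacked columns: {2, 3, 5, 6, 7}. Safe: {1, 4}.

columns 1, 4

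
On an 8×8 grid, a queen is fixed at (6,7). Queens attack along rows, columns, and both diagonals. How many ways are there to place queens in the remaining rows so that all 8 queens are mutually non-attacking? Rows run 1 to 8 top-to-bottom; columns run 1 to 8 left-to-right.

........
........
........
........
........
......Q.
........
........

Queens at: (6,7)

Branch on row 1: col 1 → 1; col 3 → 4; col 4 → 3; col 5 → 3; col 6 → 2; col 8 → 1.
Sum: 1 + 4 + 3 + 3 + 2 + 1 = 14.

14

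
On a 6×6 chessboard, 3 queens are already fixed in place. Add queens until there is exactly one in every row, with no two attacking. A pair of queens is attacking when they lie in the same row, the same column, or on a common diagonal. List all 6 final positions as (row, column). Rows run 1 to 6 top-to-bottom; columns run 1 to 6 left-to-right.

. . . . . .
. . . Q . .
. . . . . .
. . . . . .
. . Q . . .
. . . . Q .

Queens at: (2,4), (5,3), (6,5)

(1,2) (2,4) (3,6) (4,1) (5,3) (6,5)

Row 1: attacked by (2,4)→{3,4,5}; (5,3)→{3}; (6,5)→{5}. Safe: 1, 2, 6. Place at column 2.
Row 3: attacked by (1,2)→{2,4}; (2,4)→{3,4,5}; (5,3)→{1,3,5}; (6,5)→{2,5}. Safe: 6. Place at column 6.
Row 4: attacked by (1,2)→{2,5}; (2,4)→{2,4,6}; (3,6)→{5,6}; (5,3)→{2,3,4}; (6,5)→{3,5}. Safe: 1. Place at column 1.
Columns [2, 4, 6, 1, 3, 5], r−c [-1, -2, -3, 3, 2, 1], r+c [3, 6, 9, 5, 8, 11] are all distinct, so no two queens attack.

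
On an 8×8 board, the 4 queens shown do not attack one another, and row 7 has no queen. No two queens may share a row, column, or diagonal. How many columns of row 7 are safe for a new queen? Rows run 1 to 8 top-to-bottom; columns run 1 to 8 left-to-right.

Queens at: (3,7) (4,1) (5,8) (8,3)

(3,7) attacks row 7 at column 7 and diagonals 3.
(4,1) attacks row 7 at column 1 and diagonals 4.
(5,8) attacks row 7 at column 8 and diagonals 6.
(8,3) attacks row 7 at column 3 and diagonals 2, 4.
Attacked columns: {1, 2, 3, 4, 6, 7, 8}. Safe: {5}.

1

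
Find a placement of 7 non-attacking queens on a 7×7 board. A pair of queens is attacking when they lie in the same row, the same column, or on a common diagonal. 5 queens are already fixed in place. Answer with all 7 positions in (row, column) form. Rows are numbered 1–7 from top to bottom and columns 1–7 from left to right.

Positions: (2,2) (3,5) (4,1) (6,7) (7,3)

(1,6) (2,2) (3,5) (4,1) (5,4) (6,7) (7,3)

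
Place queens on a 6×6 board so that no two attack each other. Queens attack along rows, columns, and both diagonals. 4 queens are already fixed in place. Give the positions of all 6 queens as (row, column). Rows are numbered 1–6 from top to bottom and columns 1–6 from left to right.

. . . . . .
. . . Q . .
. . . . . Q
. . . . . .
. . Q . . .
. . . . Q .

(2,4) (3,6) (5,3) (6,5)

(1,2) (2,4) (3,6) (4,1) (5,3) (6,5)

Row 1: attacked by (2,4)→{3,4,5}; (3,6)→{4,6}; (5,3)→{3}; (6,5)→{5}. Safe: 1, 2. Place at column 2.
Row 4: attacked by (1,2)→{2,5}; (2,4)→{2,4,6}; (3,6)→{5,6}; (5,3)→{2,3,4}; (6,5)→{3,5}. Safe: 1. Place at column 1.
Columns [2, 4, 6, 1, 3, 5], r−c [-1, -2, -3, 3, 2, 1], r+c [3, 6, 9, 5, 8, 11] are all distinct, so no two queens attack.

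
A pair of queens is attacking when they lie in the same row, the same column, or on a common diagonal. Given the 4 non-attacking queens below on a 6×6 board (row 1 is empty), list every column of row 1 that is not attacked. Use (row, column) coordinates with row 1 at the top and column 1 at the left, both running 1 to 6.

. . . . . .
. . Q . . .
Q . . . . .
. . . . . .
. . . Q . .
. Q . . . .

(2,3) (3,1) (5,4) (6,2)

columns 5, 6

(2,3) attacks row 1 at column 3 and diagonals 2, 4.
(3,1) attacks row 1 at column 1 and diagonals 3.
(5,4) attacks row 1 at column 4.
(6,2) attacks row 1 at column 2.
Attacked columns: {1, 2, 3, 4}. Safe: {5, 6}.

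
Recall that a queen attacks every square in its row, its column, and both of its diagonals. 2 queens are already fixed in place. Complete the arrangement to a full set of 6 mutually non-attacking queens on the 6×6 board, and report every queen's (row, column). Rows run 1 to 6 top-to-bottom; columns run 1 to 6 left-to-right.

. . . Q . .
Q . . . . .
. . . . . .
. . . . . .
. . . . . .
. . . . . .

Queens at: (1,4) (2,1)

Row 3: attacked by (1,4)→{2,4,6}; (2,1)→{1,2}. Safe: 3, 5. Place at column 5.
Row 4: attacked by (1,4)→{1,4}; (2,1)→{1,3}; (3,5)→{4,5,6}. Safe: 2. Place at column 2.
Row 5: attacked by (1,4)→{4}; (2,1)→{1,4}; (3,5)→{3,5}; (4,2)→{1,2,3}. Safe: 6. Place at column 6.
Row 6: attacked by (1,4)→{4}; (2,1)→{1,5}; (3,5)→{2,5}; (4,2)→{2,4}; (5,6)→{5,6}. Safe: 3. Place at column 3.
Columns [4, 1, 5, 2, 6, 3], r−c [-3, 1, -2, 2, -1, 3], r+c [5, 3, 8, 6, 11, 9] are all distinct, so no two queens attack.

(1,4) (2,1) (3,5) (4,2) (5,6) (6,3)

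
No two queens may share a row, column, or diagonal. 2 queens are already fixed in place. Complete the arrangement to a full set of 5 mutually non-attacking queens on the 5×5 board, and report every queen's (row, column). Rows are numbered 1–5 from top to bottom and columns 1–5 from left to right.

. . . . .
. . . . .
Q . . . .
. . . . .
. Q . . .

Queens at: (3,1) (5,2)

Row 1: attacked by (3,1)→{1,3}; (5,2)→{2}. Safe: 4, 5. Place at column 5.
Row 2: attacked by (1,5)→{4,5}; (3,1)→{1,2}; (5,2)→{2,5}. Safe: 3. Place at column 3.
Row 4: attacked by (1,5)→{2,5}; (2,3)→{1,3,5}; (3,1)→{1,2}; (5,2)→{1,2,3}. Safe: 4. Place at column 4.
Columns [5, 3, 1, 4, 2], r−c [-4, -1, 2, 0, 3], r+c [6, 5, 4, 8, 7] are all distinct, so no two queens attack.

(1,5) (2,3) (3,1) (4,4) (5,2)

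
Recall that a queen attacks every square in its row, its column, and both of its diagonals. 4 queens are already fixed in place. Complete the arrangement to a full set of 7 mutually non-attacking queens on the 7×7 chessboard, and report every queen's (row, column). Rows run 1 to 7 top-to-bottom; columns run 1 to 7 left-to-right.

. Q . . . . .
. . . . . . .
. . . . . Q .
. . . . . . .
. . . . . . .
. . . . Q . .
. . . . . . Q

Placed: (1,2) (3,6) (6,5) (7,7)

(1,2) (2,4) (3,6) (4,1) (5,3) (6,5) (7,7)

Row 2: attacked by (1,2)→{1,2,3}; (3,6)→{5,6,7}; (6,5)→{1,5}; (7,7)→{2,7}. Safe: 4. Place at column 4.
Row 4: attacked by (1,2)→{2,5}; (2,4)→{2,4,6}; (3,6)→{5,6,7}; (6,5)→{3,5,7}; (7,7)→{4,7}. Safe: 1. Place at column 1.
Row 5: attacked by (1,2)→{2,6}; (2,4)→{1,4,7}; (3,6)→{4,6}; (4,1)→{1,2}; (6,5)→{4,5,6}; (7,7)→{5,7}. Safe: 3. Place at column 3.
Columns [2, 4, 6, 1, 3, 5, 7], r−c [-1, -2, -3, 3, 2, 1, 0], r+c [3, 6, 9, 5, 8, 11, 14] are all distinct, so no two queens attack.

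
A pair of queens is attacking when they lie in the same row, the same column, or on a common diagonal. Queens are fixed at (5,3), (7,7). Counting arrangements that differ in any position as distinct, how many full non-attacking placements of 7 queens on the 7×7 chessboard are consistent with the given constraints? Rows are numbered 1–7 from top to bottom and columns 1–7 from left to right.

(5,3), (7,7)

1

Branch on row 1: col 2 → 1; col 4 → 0; col 5 → 0; col 6 → 0.
Sum: 1 + 0 + 0 + 0 = 1.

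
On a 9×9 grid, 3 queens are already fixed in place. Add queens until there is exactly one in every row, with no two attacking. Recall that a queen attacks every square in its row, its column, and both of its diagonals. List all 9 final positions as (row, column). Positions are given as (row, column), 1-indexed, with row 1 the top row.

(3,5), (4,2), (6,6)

(1,4) (2,7) (3,5) (4,2) (5,9) (6,6) (7,8) (8,3) (9,1)

Row 1: attacked by (3,5)→{3,5,7}; (4,2)→{2,5}; (6,6)→{1,6}. Safe: 4, 8, 9. Place at column 4.
Row 2: attacked by (1,4)→{3,4,5}; (3,5)→{4,5,6}; (4,2)→{2,4}; (6,6)→{2,6}. Safe: 1, 7, 8, 9. Place at column 7.
Row 5: attacked by (1,4)→{4,8}; (2,7)→{4,7}; (3,5)→{3,5,7}; (4,2)→{1,2,3}; (6,6)→{5,6,7}. Safe: 9. Place at column 9.
Row 7: attacked by (1,4)→{4}; (2,7)→{2,7}; (3,5)→{1,5,9}; (4,2)→{2,5}; (5,9)→{7,9}; (6,6)→{5,6,7}. Safe: 3, 8. Place at column 8.
Row 8: attacked by (1,4)→{4}; (2,7)→{1,7}; (3,5)→{5}; (4,2)→{2,6}; (5,9)→{6,9}; (6,6)→{4,6,8}; (7,8)→{7,8,9}. Safe: 3. Place at column 3.
Row 9: attacked by (1,4)→{4}; (2,7)→{7}; (3,5)→{5}; (4,2)→{2,7}; (5,9)→{5,9}; (6,6)→{3,6,9}; (7,8)→{6,8}; (8,3)→{2,3,4}. Safe: 1. Place at column 1.
Columns [4, 7, 5, 2, 9, 6, 8, 3, 1], r−c [-3, -5, -2, 2, -4, 0, -1, 5, 8], r+c [5, 9, 8, 6, 14, 12, 15, 11, 10] are all distinct, so no two queens attack.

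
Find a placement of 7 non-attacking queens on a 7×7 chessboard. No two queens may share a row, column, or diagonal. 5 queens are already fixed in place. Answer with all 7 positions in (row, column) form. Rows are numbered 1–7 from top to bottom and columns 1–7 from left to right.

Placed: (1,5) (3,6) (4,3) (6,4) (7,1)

Row 2: attacked by (1,5)→{4,5,6}; (3,6)→{5,6,7}; (4,3)→{1,3,5}; (6,4)→{4}; (7,1)→{1,6}. Safe: 2. Place at column 2.
Row 5: attacked by (1,5)→{1,5}; (2,2)→{2,5}; (3,6)→{4,6}; (4,3)→{2,3,4}; (6,4)→{3,4,5}; (7,1)→{1,3}. Safe: 7. Place at column 7.
Columns [5, 2, 6, 3, 7, 4, 1], r−c [-4, 0, -3, 1, -2, 2, 6], r+c [6, 4, 9, 7, 12, 10, 8] are all distinct, so no two queens attack.

(1,5) (2,2) (3,6) (4,3) (5,7) (6,4) (7,1)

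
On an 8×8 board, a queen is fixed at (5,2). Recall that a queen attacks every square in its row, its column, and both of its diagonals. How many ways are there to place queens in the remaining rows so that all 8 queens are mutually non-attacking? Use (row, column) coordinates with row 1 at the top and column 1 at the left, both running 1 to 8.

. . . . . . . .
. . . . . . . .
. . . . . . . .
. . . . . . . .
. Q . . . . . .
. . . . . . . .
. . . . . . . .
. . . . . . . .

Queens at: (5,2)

8

Branch on row 1: col 1 → 1; col 3 → 0; col 4 → 3; col 5 → 3; col 7 → 0; col 8 → 1.
Sum: 1 + 0 + 3 + 3 + 0 + 1 = 8.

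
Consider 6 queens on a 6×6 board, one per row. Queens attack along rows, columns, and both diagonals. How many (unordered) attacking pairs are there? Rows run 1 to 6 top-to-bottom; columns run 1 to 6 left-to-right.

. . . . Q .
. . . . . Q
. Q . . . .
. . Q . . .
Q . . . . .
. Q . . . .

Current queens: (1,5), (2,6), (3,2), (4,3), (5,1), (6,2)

6

Same column: (3,2)–(6,2) (column 2).
Same diagonal: (1,5)–(2,6) (|1−2| = |5−6| = 1); (1,5)–(5,1) (|1−5| = |5−1| = 4); (2,6)–(6,2) (|2−6| = |6−2| = 4); (3,2)–(4,3) (|3−4| = |2−3| = 1); (5,1)–(6,2) (|5−6| = |1−2| = 1).
Total attacking pairs: 6.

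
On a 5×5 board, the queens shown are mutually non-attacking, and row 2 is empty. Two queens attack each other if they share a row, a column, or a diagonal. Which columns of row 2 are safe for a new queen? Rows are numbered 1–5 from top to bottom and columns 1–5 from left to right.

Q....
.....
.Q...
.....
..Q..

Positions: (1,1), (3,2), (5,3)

columns 4, 5

(1,1) attacks row 2 at column 1 and diagonals 2.
(3,2) attacks row 2 at column 2 and diagonals 1, 3.
(5,3) attacks row 2 at column 3.
Attacked columns: {1, 2, 3}. Safe: {4, 5}.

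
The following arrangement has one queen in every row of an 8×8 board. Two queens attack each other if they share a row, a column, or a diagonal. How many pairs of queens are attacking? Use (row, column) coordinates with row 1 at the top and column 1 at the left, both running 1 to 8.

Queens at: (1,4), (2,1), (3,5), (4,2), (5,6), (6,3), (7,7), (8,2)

1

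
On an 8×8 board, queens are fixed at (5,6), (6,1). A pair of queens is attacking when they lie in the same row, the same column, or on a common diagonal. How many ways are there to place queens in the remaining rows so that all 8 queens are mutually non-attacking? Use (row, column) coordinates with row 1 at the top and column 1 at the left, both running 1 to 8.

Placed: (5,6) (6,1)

Branch on row 1: col 3 → 0; col 4 → 2; col 5 → 0; col 7 → 1; col 8 → 0.
Sum: 0 + 2 + 0 + 1 + 0 = 3.

3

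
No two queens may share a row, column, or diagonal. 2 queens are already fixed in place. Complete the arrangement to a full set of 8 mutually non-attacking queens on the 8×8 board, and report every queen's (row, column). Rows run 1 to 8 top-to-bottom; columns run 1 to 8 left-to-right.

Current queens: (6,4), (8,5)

Row 1: attacked by (6,4)→{4}; (8,5)→{5}. Safe: 1, 2, 3, 6, 7, 8. Place at column 7.
Row 2: attacked by (1,7)→{6,7,8}; (6,4)→{4,8}; (8,5)→{5}. Safe: 1, 2, 3. Place at column 1.
Row 3: attacked by (1,7)→{5,7}; (2,1)→{1,2}; (6,4)→{1,4,7}; (8,5)→{5}. Safe: 3, 6, 8. Place at column 3.
Row 4: attacked by (1,7)→{4,7}; (2,1)→{1,3}; (3,3)→{2,3,4}; (6,4)→{2,4,6}; (8,5)→{1,5}. Safe: 8. Place at column 8.
Row 5: attacked by (1,7)→{3,7}; (2,1)→{1,4}; (3,3)→{1,3,5}; (4,8)→{7,8}; (6,4)→{3,4,5}; (8,5)→{2,5,8}. Safe: 6. Place at column 6.
Row 7: attacked by (1,7)→{1,7}; (2,1)→{1,6}; (3,3)→{3,7}; (4,8)→{5,8}; (5,6)→{4,6,8}; (6,4)→{3,4,5}; (8,5)→{4,5,6}. Safe: 2. Place at column 2.
Columns [7, 1, 3, 8, 6, 4, 2, 5], r−c [-6, 1, 0, -4, -1, 2, 5, 3], r+c [8, 3, 6, 12, 11, 10, 9, 13] are all distinct, so no two queens attack.

(1,7) (2,1) (3,3) (4,8) (5,6) (6,4) (7,2) (8,5)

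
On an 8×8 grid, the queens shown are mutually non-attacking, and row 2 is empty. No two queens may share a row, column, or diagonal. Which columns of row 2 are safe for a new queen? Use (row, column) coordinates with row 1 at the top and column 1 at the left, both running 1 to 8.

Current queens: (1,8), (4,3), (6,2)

columns 4

(1,8) attacks row 2 at column 8 and diagonals 7.
(4,3) attacks row 2 at column 3 and diagonals 1, 5.
(6,2) attacks row 2 at column 2 and diagonals 6.
Attacked columns: {1, 2, 3, 5, 6, 7, 8}. Safe: {4}.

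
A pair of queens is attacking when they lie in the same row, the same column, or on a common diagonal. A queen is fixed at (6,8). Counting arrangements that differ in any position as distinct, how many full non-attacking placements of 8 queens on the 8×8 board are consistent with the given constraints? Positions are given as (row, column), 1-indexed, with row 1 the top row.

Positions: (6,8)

16

Branch on row 1: col 1 → 0; col 2 → 3; col 4 → 4; col 5 → 4; col 6 → 4; col 7 → 1.
Sum: 0 + 3 + 4 + 4 + 4 + 1 = 16.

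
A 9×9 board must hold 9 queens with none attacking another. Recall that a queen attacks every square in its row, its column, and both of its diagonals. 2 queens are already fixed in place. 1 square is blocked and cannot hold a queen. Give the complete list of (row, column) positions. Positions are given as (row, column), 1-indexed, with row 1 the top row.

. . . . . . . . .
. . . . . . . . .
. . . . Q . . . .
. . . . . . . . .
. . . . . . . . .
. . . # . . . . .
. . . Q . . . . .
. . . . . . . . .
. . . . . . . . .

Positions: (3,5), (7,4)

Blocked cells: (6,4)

Row 1: attacked by (3,5)→{3,5,7}; (7,4)→{4}. Safe: 1, 2, 6, 8, 9. Place at column 8.
Row 2: attacked by (1,8)→{7,8,9}; (3,5)→{4,5,6}; (7,4)→{4,9}. Safe: 1, 2, 3. Place at column 3.
Row 4: attacked by (1,8)→{5,8}; (2,3)→{1,3,5}; (3,5)→{4,5,6}; (7,4)→{1,4,7}. Safe: 2, 9. Place at column 9.
Row 5: attacked by (1,8)→{4,8}; (2,3)→{3,6}; (3,5)→{3,5,7}; (4,9)→{8,9}; (7,4)→{2,4,6}. Safe: 1. Place at column 1.
Row 6: attacked by (1,8)→{3,8}; (2,3)→{3,7}; (3,5)→{2,5,8}; (4,9)→{7,9}; (5,1)→{1,2}; (7,4)→{3,4,5}. Blocked: 4. Safe: 6. Place at column 6.
Row 8: attacked by (1,8)→{1,8}; (2,3)→{3,9}; (3,5)→{5}; (4,9)→{5,9}; (5,1)→{1,4}; (6,6)→{4,6,8}; (7,4)→{3,4,5}. Safe: 2, 7. Place at column 2.
Row 9: attacked by (1,8)→{8}; (2,3)→{3}; (3,5)→{5}; (4,9)→{4,9}; (5,1)→{1,5}; (6,6)→{3,6,9}; (7,4)→{2,4,6}; (8,2)→{1,2,3}. Safe: 7. Place at column 7.
Columns [8, 3, 5, 9, 1, 6, 4, 2, 7], r−c [-7, -1, -2, -5, 4, 0, 3, 6, 2], r+c [9, 5, 8, 13, 6, 12, 11, 10, 16] are all distinct, so no two queens attack.

(1,8) (2,3) (3,5) (4,9) (5,1) (6,6) (7,4) (8,2) (9,7)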